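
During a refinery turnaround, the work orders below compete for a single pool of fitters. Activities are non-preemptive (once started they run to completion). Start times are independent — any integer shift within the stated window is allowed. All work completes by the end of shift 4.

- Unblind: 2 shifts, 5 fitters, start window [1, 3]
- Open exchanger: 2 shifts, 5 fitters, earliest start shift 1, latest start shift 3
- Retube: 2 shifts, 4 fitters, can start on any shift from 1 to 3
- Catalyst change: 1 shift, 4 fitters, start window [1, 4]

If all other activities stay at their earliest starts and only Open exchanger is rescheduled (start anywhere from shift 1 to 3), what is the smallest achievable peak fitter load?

13

Open exchanger@1: s1:18  s2:14  s3:0  s4:0 → peak 18
Open exchanger@2: s1:13  s2:14  s3:5  s4:0 → peak 14
Open exchanger@3: s1:13  s2:9  s3:5  s4:5 → peak 13
Best is Open exchanger@3, peak 13.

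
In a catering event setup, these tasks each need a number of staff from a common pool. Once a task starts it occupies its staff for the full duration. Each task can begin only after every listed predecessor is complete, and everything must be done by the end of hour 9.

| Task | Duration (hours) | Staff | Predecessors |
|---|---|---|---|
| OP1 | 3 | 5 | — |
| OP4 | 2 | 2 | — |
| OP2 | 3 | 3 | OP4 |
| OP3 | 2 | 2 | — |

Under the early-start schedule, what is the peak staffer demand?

9

Early-start schedule: OP1@1, OP4@1, OP2@3, OP3@1.
Load per hour: hour 1: 9, hour 2: 9, hour 3: 8, hour 4: 3, hour 5: 3, hour 6: 0, hour 7: 0, hour 8: 0, hour 9: 0.
Peak is 9.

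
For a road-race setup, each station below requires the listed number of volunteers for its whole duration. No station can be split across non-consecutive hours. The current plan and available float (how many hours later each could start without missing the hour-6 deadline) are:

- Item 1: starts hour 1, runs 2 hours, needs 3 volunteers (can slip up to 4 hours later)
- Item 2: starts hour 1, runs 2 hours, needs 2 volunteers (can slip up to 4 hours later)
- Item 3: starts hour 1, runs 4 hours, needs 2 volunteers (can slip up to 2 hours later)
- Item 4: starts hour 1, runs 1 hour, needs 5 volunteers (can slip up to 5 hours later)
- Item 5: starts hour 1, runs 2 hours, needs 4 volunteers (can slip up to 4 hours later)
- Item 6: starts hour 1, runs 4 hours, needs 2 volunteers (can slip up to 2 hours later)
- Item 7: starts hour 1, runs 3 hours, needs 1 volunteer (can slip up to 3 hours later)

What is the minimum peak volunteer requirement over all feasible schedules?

Early-start (Item 1@1, Item 2@1, Item 3@1, Item 4@1, Item 5@1, Item 6@1, Item 7@1) gives peak 19: h1:19  h2:14  h3:5  h4:4  h5:0  h6:0.
Shift Item 4→6, Item 5→4, Item 6→3.
Schedule Item 1@1, Item 2@1, Item 3@1, Item 4@6, Item 5@4, Item 6@3, Item 7@1: h1:8  h2:8  h3:5  h4:8  h5:6  h6:7 — peak 8.

8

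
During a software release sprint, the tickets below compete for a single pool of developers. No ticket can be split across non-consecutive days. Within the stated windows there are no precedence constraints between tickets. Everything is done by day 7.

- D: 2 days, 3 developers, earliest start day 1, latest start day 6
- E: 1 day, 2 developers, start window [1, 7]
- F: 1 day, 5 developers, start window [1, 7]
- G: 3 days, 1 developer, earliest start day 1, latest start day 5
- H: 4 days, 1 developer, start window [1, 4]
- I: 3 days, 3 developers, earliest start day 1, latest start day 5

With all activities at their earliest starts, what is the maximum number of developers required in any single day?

Early-start schedule: D@1, E@1, F@1, G@1, H@1, I@1.
Load per day: day 1: 15, day 2: 8, day 3: 5, day 4: 1, day 5: 0, day 6: 0, day 7: 0.
Peak is 15.

15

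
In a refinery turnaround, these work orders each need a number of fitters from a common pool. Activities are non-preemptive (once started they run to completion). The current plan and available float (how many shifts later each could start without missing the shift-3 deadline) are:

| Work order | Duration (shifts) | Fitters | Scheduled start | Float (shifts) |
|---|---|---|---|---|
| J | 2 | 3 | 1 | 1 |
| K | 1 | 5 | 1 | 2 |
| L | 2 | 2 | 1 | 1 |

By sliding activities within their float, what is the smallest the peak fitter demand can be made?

5

Early-start (J@1, K@1, L@1) gives peak 10: s1:10  s2:5  s3:0.
Shift K→3.
Schedule J@1, K@3, L@1: s1:5  s2:5  s3:5 — peak 5.
Total fitter-shifts = 15 over 3 shifts ⇒ peak ≥ ⌈15/3⌉ = 5, so 5 is optimal.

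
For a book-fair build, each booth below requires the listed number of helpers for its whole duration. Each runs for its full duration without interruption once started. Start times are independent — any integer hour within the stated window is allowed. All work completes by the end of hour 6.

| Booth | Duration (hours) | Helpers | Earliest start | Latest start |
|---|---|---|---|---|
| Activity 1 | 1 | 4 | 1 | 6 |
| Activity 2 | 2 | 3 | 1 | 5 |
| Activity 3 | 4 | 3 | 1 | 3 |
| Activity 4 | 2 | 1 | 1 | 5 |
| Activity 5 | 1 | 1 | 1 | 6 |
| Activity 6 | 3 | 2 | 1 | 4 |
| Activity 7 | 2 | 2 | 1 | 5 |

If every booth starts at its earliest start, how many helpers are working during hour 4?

3

At early start, hour 4 has: Activity 3.
Demand: 3 = 3.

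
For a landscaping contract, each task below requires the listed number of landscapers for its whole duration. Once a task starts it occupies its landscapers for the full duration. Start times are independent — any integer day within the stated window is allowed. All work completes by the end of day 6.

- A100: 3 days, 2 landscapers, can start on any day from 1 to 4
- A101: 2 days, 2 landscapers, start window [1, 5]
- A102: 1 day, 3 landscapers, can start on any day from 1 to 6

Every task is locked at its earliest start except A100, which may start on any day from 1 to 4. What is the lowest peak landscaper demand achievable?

A100@1: d1:7  d2:4  d3:2  d4:0  d5:0  d6:0 → peak 7
A100@2: d1:5  d2:4  d3:2  d4:2  d5:0  d6:0 → peak 5
A100@3: d1:5  d2:2  d3:2  d4:2  d5:2  d6:0 → peak 5
A100@4: d1:5  d2:2  d3:0  d4:2  d5:2  d6:2 → peak 5
Best is A100@2, peak 5.

5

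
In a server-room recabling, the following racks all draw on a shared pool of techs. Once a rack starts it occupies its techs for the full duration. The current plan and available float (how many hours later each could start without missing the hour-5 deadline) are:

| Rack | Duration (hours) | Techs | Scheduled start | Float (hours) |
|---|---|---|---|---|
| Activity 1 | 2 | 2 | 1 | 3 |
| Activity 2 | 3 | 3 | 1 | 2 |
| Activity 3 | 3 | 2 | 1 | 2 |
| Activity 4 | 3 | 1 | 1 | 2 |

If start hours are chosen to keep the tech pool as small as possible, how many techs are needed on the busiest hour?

Early-start (Activity 1@1, Activity 2@1, Activity 3@1, Activity 4@1) gives peak 8: h1:8  h2:8  h3:6  h4:0  h5:0.
Shift Activity 3→3.
Schedule Activity 1@1, Activity 2@1, Activity 3@3, Activity 4@1: h1:6  h2:6  h3:6  h4:2  h5:2 — peak 6.

6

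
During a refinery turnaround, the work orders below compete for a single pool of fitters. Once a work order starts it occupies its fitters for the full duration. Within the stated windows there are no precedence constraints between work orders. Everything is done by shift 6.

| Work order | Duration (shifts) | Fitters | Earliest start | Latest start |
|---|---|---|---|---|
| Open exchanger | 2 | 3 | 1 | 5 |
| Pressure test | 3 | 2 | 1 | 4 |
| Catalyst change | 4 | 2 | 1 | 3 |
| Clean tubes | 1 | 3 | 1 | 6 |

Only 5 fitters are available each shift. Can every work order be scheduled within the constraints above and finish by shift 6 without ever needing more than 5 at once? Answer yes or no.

Schedule Open exchanger@1, Pressure test@1, Catalyst change@3, Clean tubes@4: s1:5  s2:5  s3:4  s4:5  s5:2  s6:2 — peak 5 ≤ 5.

yes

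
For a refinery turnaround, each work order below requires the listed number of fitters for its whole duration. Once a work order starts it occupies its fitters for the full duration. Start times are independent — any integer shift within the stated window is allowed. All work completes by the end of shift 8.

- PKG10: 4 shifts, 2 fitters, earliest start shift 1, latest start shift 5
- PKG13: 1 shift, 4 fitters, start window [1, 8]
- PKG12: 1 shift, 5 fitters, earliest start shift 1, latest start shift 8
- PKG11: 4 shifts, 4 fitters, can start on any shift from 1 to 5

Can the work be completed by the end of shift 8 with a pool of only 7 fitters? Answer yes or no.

yes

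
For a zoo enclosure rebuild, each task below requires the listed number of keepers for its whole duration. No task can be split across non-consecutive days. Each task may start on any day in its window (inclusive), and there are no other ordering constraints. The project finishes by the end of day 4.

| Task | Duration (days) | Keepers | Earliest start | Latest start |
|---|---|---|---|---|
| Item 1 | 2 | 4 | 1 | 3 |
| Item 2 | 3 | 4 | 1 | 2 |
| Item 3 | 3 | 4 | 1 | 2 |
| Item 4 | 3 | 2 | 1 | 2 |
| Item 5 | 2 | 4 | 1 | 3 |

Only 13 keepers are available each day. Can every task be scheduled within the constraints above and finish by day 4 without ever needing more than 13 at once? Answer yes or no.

The minimum achievable peak is 14; 13 < 14, so no feasible schedule stays within the cap.

no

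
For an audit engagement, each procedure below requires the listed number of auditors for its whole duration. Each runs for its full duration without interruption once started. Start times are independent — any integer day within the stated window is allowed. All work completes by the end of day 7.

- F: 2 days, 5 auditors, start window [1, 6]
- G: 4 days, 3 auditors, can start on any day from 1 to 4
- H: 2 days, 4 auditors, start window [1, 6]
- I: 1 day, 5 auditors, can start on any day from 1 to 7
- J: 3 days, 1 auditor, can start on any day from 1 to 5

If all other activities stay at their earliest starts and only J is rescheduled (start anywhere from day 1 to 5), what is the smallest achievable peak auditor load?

17

J@1: d1:18  d2:13  d3:4  d4:3  d5:0  d6:0  d7:0 → peak 18
J@2: d1:17  d2:13  d3:4  d4:4  d5:0  d6:0  d7:0 → peak 17
J@3: d1:17  d2:12  d3:4  d4:4  d5:1  d6:0  d7:0 → peak 17
J@4: d1:17  d2:12  d3:3  d4:4  d5:1  d6:1  d7:0 → peak 17
J@5: d1:17  d2:12  d3:3  d4:3  d5:1  d6:1  d7:1 → peak 17
Best is J@2, peak 17.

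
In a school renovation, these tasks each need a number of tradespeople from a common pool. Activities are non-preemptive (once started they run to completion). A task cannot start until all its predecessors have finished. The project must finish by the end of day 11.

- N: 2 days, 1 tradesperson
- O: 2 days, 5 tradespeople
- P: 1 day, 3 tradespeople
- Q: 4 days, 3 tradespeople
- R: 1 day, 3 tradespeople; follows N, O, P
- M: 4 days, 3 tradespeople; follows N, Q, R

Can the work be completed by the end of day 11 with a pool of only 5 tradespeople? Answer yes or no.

no

The minimum achievable peak is 6; 5 < 6, so no feasible schedule stays within the cap.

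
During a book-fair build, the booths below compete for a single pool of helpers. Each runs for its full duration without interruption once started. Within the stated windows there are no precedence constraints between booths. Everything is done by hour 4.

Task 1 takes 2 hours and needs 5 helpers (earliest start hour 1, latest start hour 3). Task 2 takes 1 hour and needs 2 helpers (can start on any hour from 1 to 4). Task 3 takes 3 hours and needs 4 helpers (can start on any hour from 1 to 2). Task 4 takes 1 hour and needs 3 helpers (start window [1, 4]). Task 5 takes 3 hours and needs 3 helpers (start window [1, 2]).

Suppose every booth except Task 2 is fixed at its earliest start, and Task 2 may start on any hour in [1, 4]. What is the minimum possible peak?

Task 2@1: h1:17  h2:12  h3:7  h4:0 → peak 17
Task 2@2: h1:15  h2:14  h3:7  h4:0 → peak 15
Task 2@3: h1:15  h2:12  h3:9  h4:0 → peak 15
Task 2@4: h1:15  h2:12  h3:7  h4:2 → peak 15
Best is Task 2@2, peak 15.

15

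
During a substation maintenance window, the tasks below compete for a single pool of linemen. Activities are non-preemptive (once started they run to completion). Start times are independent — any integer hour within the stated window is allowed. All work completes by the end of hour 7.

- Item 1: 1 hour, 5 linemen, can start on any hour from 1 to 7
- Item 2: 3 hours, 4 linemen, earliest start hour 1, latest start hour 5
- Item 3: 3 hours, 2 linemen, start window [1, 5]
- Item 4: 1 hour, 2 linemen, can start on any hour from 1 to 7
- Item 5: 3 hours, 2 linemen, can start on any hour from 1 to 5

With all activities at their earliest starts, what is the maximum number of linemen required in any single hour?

Early-start schedule: Item 1@1, Item 2@1, Item 3@1, Item 4@1, Item 5@1.
Load per hour: hour 1: 15, hour 2: 8, hour 3: 8, hour 4: 0, hour 5: 0, hour 6: 0, hour 7: 0.
Peak is 15.

15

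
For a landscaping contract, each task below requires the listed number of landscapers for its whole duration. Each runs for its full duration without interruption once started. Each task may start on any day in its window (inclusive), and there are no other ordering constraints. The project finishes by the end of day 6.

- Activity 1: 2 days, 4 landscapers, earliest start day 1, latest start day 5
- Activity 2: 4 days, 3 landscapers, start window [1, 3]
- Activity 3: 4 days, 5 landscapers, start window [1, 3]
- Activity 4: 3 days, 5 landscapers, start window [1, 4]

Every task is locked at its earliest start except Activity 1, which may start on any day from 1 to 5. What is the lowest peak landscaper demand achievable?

13

Activity 1@1: d1:17  d2:17  d3:13  d4:8  d5:0  d6:0 → peak 17
Activity 1@2: d1:13  d2:17  d3:17  d4:8  d5:0  d6:0 → peak 17
Activity 1@3: d1:13  d2:13  d3:17  d4:12  d5:0  d6:0 → peak 17
Activity 1@4: d1:13  d2:13  d3:13  d4:12  d5:4  d6:0 → peak 13
Activity 1@5: d1:13  d2:13  d3:13  d4:8  d5:4  d6:4 → peak 13
Best is Activity 1@4, peak 13.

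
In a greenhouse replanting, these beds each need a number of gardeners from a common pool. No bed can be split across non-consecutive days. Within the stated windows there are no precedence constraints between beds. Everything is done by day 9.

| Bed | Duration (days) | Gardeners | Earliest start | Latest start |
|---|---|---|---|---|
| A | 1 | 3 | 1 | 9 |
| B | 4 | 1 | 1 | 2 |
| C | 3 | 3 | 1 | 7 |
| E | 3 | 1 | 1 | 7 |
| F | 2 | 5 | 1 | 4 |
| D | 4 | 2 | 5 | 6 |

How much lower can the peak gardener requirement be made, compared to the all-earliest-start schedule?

7

Early-start peak: d1:13  d2:10  d3:5  d4:1  d5:2  d6:2  d7:2  d8:2  d9:0 ⇒ 13.
Leveled (A@1, B@1, C@4, E@4, F@2, D@5): d1:4  d2:6  d3:6  d4:5  d5:6  d6:6  d7:2  d8:2  d9:0 ⇒ 6.
Reduction 13 − 6 = 7.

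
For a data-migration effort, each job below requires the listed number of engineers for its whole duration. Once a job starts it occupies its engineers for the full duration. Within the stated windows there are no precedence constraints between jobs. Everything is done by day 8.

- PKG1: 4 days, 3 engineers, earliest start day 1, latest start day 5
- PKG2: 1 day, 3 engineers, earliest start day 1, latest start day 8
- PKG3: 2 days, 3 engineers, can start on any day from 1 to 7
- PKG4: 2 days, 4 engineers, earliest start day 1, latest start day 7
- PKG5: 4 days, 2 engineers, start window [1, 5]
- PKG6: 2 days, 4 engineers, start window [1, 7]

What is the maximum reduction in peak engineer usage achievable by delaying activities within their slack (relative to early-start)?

13

Early-start peak: d1:19  d2:16  d3:5  d4:5  d5:0  d6:0  d7:0  d8:0 ⇒ 19.
Leveled (PKG1@1, PKG2@1, PKG3@2, PKG4@5, PKG5@4, PKG6@7): d1:6  d2:6  d3:6  d4:5  d5:6  d6:6  d7:6  d8:4 ⇒ 6.
Reduction 19 − 6 = 13.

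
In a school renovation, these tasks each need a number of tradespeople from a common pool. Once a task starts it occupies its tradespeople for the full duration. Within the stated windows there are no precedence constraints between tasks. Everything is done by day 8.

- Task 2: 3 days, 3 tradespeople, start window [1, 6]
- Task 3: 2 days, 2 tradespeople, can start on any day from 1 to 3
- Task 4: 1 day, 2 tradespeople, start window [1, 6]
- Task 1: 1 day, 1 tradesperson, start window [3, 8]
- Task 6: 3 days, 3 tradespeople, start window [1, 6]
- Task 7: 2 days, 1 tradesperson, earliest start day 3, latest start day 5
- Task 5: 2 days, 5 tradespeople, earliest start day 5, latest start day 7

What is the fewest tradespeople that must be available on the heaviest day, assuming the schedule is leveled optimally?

5

Early-start (Task 2@1, Task 3@1, Task 4@1, Task 1@3, Task 6@1, Task 7@3, Task 5@5) gives peak 10: d1:10  d2:8  d3:8  d4:1  d5:5  d6:5  d7:0  d8:0.
Shift Task 4→3, Task 1→4, Task 6→4, Task 7→4, Task 5→7.
Schedule Task 2@1, Task 3@1, Task 4@3, Task 1@4, Task 6@4, Task 7@4, Task 5@7: d1:5  d2:5  d3:5  d4:5  d5:4  d6:3  d7:5  d8:5 — peak 5.
Total tradesperson-days = 37 over 8 days ⇒ peak ≥ ⌈37/8⌉ = 5, so 5 is optimal.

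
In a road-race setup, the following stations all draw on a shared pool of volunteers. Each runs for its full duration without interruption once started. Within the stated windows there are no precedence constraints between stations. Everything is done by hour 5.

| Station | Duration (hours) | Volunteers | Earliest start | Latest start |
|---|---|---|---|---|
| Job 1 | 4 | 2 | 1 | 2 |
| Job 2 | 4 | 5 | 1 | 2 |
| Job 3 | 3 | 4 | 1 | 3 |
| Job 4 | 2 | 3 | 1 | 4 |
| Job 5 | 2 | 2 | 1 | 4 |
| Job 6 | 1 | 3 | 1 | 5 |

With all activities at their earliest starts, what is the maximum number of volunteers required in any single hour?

Early-start schedule: Job 1@1, Job 2@1, Job 3@1, Job 4@1, Job 5@1, Job 6@1.
Load per hour: hour 1: 19, hour 2: 16, hour 3: 11, hour 4: 7, hour 5: 0.
Peak is 19.

19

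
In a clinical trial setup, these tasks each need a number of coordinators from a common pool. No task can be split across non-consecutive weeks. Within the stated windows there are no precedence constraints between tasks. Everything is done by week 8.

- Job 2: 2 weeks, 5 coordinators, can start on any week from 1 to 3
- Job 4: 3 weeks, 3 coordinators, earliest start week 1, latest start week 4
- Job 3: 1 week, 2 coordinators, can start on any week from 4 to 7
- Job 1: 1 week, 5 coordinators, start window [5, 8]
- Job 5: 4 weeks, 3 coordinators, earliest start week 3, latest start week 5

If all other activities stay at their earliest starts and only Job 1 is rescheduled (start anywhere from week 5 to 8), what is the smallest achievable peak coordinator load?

8

Job 1@5: w1:8  w2:8  w3:6  w4:5  w5:8  w6:3  w7:0  w8:0 → peak 8
Job 1@6: w1:8  w2:8  w3:6  w4:5  w5:3  w6:8  w7:0  w8:0 → peak 8
Job 1@7: w1:8  w2:8  w3:6  w4:5  w5:3  w6:3  w7:5  w8:0 → peak 8
Job 1@8: w1:8  w2:8  w3:6  w4:5  w5:3  w6:3  w7:0  w8:5 → peak 8
Best is Job 1@5, peak 8.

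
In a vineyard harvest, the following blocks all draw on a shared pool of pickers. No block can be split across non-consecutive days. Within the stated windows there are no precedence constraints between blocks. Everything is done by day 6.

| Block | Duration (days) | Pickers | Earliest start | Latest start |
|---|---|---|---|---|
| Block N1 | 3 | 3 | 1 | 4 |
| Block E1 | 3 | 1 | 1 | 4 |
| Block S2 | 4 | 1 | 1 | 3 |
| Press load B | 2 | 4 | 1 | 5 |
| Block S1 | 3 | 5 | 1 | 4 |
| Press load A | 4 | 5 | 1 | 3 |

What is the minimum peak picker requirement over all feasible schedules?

11

Early-start (Block N1@1, Block E1@1, Block S2@1, Press load B@1, Block S1@1, Press load A@1) gives peak 19: d1:19  d2:19  d3:15  d4:6  d5:0  d6:0.
Shift Block S1→4, Press load A→3.
Schedule Block N1@1, Block E1@1, Block S2@1, Press load B@1, Block S1@4, Press load A@3: d1:9  d2:9  d3:10  d4:11  d5:10  d6:10 — peak 11.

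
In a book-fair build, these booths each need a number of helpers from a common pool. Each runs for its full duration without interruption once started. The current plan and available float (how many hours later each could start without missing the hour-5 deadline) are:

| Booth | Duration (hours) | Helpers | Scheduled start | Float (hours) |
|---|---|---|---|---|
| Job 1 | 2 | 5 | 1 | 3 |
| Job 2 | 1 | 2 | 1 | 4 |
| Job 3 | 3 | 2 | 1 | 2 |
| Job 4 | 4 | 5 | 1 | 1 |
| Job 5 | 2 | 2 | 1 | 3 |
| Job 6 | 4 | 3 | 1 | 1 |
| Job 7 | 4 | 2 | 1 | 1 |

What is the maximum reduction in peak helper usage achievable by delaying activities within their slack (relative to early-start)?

6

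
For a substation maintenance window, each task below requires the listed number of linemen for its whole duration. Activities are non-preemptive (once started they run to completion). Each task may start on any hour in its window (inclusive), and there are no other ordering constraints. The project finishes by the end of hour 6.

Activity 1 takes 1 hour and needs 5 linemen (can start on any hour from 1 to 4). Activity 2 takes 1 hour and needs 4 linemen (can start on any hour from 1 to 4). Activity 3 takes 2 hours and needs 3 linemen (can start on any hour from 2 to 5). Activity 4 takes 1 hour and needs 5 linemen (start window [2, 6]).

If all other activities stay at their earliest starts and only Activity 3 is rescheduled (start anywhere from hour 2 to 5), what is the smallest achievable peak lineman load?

Activity 3@2: h1:9  h2:8  h3:3  h4:0  h5:0  h6:0 → peak 9
Activity 3@3: h1:9  h2:5  h3:3  h4:3  h5:0  h6:0 → peak 9
Activity 3@4: h1:9  h2:5  h3:0  h4:3  h5:3  h6:0 → peak 9
Activity 3@5: h1:9  h2:5  h3:0  h4:0  h5:3  h6:3 → peak 9
Best is Activity 3@2, peak 9.

9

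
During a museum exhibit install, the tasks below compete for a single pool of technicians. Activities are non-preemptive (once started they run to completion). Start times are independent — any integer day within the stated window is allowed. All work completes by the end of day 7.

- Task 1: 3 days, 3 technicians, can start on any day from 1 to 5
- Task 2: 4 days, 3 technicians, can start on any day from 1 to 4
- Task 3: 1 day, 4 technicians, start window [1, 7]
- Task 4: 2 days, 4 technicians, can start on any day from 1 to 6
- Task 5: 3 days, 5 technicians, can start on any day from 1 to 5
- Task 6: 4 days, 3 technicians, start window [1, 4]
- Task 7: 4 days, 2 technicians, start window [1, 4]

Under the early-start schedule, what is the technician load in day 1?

At early start, day 1 has: Task 1, Task 2, Task 3, Task 4, Task 5, Task 6, Task 7.
Demand: 3 + 3 + 4 + 4 + 5 + 3 + 2 = 24.

24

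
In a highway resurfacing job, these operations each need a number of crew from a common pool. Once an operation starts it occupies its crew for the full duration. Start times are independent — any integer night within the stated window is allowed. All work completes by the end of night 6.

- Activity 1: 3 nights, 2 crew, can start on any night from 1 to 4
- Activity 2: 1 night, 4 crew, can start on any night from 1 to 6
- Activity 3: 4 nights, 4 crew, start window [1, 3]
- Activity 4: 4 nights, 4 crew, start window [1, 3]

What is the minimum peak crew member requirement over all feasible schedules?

Early-start (Activity 1@1, Activity 2@1, Activity 3@1, Activity 4@1) gives peak 14: n1:14  n2:10  n3:10  n4:8  n5:0  n6:0.
Shift Activity 4→2.
Schedule Activity 1@1, Activity 2@1, Activity 3@1, Activity 4@2: n1:10  n2:10  n3:10  n4:8  n5:4  n6:0 — peak 10.

10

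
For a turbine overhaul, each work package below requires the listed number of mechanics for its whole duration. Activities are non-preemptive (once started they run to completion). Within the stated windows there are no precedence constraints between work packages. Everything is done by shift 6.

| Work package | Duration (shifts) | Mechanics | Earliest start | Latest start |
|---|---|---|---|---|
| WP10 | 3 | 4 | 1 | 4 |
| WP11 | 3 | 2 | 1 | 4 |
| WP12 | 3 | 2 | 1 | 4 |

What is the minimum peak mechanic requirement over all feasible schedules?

4

Early-start (WP10@1, WP11@1, WP12@1) gives peak 8: s1:8  s2:8  s3:8  s4:0  s5:0  s6:0.
Shift WP11→4, WP12→4.
Schedule WP10@1, WP11@4, WP12@4: s1:4  s2:4  s3:4  s4:4  s5:4  s6:4 — peak 4.
Total mechanic-shifts = 24 over 6 shifts ⇒ peak ≥ ⌈24/6⌉ = 4, so 4 is optimal.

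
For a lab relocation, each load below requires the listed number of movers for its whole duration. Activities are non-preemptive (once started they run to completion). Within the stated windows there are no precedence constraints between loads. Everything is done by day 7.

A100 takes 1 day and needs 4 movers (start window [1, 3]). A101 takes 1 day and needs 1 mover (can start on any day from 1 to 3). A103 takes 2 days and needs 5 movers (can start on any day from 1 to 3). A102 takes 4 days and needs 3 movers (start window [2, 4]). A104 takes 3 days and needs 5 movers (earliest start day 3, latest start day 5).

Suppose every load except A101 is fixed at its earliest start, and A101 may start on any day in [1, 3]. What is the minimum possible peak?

A101@1: d1:10  d2:8  d3:8  d4:8  d5:8  d6:0  d7:0 → peak 10
A101@2: d1:9  d2:9  d3:8  d4:8  d5:8  d6:0  d7:0 → peak 9
A101@3: d1:9  d2:8  d3:9  d4:8  d5:8  d6:0  d7:0 → peak 9
Best is A101@2, peak 9.

9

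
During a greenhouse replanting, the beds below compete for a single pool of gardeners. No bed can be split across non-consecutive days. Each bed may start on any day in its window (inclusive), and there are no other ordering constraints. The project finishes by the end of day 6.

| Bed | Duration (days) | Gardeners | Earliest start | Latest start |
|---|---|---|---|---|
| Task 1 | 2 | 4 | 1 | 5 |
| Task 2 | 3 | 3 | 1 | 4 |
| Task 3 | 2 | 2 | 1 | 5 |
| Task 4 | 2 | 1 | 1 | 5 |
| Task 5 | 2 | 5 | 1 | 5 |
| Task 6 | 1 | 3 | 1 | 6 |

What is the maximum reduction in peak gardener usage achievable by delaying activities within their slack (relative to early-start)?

11

Early-start peak: d1:18  d2:15  d3:3  d4:0  d5:0  d6:0 ⇒ 18.
Leveled (Task 1@1, Task 2@1, Task 3@3, Task 4@3, Task 5@5, Task 6@4): d1:7  d2:7  d3:6  d4:6  d5:5  d6:5 ⇒ 7.
Reduction 18 − 7 = 11.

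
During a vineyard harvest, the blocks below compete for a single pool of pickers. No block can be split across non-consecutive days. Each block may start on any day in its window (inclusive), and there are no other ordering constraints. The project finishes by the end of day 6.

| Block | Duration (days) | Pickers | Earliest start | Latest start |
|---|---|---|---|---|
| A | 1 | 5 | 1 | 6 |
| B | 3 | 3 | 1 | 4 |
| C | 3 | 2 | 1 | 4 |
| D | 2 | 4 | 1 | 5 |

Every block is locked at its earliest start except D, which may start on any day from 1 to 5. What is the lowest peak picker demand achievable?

D@1: d1:14  d2:9  d3:5  d4:0  d5:0  d6:0 → peak 14
D@2: d1:10  d2:9  d3:9  d4:0  d5:0  d6:0 → peak 10
D@3: d1:10  d2:5  d3:9  d4:4  d5:0  d6:0 → peak 10
D@4: d1:10  d2:5  d3:5  d4:4  d5:4  d6:0 → peak 10
D@5: d1:10  d2:5  d3:5  d4:0  d5:4  d6:4 → peak 10
Best is D@2, peak 10.

10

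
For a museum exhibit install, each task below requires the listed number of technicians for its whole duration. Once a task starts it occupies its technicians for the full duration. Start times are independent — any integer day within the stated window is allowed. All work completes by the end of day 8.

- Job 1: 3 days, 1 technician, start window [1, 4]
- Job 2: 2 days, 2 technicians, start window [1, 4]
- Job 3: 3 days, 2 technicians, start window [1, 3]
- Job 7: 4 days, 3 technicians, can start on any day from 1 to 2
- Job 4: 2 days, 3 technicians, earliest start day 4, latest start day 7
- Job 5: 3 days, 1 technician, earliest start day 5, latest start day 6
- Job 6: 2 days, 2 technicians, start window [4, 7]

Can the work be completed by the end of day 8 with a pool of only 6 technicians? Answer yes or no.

yes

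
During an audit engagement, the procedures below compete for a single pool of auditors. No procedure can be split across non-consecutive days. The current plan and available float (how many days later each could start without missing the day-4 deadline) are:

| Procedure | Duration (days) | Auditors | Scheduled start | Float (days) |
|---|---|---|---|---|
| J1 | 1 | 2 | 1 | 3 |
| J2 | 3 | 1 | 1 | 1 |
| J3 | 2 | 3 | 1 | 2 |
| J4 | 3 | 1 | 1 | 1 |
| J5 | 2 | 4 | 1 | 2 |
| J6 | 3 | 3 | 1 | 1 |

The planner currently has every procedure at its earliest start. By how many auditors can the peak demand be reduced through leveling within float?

5

Early-start peak: d1:14  d2:12  d3:5  d4:0 ⇒ 14.
Leveled (J1@1, J2@1, J3@1, J4@1, J5@3, J6@2): d1:7  d2:8  d3:9  d4:7 ⇒ 9.
Reduction 14 − 9 = 5.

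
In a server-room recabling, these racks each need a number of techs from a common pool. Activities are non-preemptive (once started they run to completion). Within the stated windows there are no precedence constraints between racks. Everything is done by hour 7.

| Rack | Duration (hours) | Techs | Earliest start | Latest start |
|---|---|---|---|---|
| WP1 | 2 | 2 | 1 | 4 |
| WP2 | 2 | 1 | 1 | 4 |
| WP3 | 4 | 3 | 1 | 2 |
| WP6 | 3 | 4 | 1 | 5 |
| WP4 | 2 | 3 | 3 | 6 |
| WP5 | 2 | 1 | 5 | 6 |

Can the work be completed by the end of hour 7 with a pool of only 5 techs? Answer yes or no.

no

Total tech-hours = 38; over 7 hours the average is 38/7 > 5, so some hour must exceed 5.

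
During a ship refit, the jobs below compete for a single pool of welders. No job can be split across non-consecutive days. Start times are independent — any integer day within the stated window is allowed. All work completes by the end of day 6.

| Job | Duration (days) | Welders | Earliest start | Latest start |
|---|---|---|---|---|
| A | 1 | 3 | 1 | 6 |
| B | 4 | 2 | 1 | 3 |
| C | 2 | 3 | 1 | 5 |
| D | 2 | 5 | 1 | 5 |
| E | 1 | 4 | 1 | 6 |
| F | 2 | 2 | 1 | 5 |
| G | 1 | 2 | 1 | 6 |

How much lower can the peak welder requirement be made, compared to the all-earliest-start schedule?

Early-start peak: d1:21  d2:12  d3:2  d4:2  d5:0  d6:0 ⇒ 21.
Leveled (A@1, B@1, C@2, D@4, E@6, F@1, G@3): d1:7  d2:7  d3:7  d4:7  d5:5  d6:4 ⇒ 7.
Reduction 21 − 7 = 14.

14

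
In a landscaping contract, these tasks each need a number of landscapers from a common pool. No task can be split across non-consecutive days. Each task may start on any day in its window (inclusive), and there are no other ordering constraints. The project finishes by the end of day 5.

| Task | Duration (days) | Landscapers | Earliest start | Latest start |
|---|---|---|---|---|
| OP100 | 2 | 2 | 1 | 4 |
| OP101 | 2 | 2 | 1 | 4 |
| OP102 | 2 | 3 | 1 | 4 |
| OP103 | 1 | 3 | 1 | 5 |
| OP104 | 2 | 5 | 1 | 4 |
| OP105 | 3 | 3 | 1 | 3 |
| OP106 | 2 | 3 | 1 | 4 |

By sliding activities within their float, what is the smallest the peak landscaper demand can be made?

9

Early-start (OP100@1, OP101@1, OP102@1, OP103@1, OP104@1, OP105@1, OP106@1) gives peak 21: d1:21  d2:18  d3:3  d4:0  d5:0.
Shift OP102→3, OP103→3, OP105→3, OP106→4.
Schedule OP100@1, OP101@1, OP102@3, OP103@3, OP104@1, OP105@3, OP106@4: d1:9  d2:9  d3:9  d4:9  d5:6 — peak 9.
Total landscaper-days = 42 over 5 days ⇒ peak ≥ ⌈42/5⌉ = 9, so 9 is optimal.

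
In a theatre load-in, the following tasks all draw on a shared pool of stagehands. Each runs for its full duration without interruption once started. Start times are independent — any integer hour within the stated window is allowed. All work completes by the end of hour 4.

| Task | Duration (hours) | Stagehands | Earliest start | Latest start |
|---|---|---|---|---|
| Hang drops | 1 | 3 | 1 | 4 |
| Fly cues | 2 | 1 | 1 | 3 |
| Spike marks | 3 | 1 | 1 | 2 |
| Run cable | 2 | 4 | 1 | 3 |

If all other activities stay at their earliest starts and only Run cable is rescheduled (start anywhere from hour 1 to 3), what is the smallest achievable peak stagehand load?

Run cable@1: h1:9  h2:6  h3:1  h4:0 → peak 9
Run cable@2: h1:5  h2:6  h3:5  h4:0 → peak 6
Run cable@3: h1:5  h2:2  h3:5  h4:4 → peak 5
Best is Run cable@3, peak 5.

5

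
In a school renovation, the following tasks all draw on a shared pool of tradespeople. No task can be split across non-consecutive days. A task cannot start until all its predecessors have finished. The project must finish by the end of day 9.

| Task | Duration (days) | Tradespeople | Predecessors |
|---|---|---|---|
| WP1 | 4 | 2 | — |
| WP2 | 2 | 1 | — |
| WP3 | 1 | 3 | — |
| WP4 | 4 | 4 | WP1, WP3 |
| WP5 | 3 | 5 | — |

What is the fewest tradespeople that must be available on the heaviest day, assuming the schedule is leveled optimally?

Early-start (WP1@1, WP2@1, WP3@1, WP4@5, WP5@1) gives peak 11: d1:11  d2:8  d3:7  d4:2  d5:4  d6:4  d7:4  d8:4  d9:0.
Shift WP4→6, WP5→3.
Schedule WP1@1, WP2@1, WP3@1, WP4@6, WP5@3: d1:6  d2:3  d3:7  d4:7  d5:5  d6:4  d7:4  d8:4  d9:4 — peak 7.

7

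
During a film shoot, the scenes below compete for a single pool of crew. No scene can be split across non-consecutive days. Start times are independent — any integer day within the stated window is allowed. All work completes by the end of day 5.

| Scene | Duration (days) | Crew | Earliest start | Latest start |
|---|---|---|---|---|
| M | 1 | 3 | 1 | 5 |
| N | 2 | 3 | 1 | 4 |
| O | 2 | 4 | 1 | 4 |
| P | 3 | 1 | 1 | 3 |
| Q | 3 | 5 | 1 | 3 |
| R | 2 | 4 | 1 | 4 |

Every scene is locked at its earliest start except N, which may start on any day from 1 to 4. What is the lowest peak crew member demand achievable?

17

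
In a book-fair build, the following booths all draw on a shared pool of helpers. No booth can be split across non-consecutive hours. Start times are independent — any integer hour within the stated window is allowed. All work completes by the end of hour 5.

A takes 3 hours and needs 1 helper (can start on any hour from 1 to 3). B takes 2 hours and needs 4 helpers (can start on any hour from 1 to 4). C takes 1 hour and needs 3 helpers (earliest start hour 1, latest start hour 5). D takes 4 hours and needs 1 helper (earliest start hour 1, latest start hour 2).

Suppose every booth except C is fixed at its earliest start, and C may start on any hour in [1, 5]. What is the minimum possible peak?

6

C@1: h1:9  h2:6  h3:2  h4:1  h5:0 → peak 9
C@2: h1:6  h2:9  h3:2  h4:1  h5:0 → peak 9
C@3: h1:6  h2:6  h3:5  h4:1  h5:0 → peak 6
C@4: h1:6  h2:6  h3:2  h4:4  h5:0 → peak 6
C@5: h1:6  h2:6  h3:2  h4:1  h5:3 → peak 6
Best is C@3, peak 6.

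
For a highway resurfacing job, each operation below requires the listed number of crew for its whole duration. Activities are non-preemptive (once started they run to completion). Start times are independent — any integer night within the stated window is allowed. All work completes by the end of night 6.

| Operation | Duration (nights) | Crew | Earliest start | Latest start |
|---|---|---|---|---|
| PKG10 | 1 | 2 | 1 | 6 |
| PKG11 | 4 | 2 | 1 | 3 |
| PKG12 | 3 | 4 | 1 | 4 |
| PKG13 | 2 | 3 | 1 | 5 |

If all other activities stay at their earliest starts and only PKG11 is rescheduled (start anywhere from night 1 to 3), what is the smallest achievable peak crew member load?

PKG11@1: n1:11  n2:9  n3:6  n4:2  n5:0  n6:0 → peak 11
PKG11@2: n1:9  n2:9  n3:6  n4:2  n5:2  n6:0 → peak 9
PKG11@3: n1:9  n2:7  n3:6  n4:2  n5:2  n6:2 → peak 9
Best is PKG11@2, peak 9.

9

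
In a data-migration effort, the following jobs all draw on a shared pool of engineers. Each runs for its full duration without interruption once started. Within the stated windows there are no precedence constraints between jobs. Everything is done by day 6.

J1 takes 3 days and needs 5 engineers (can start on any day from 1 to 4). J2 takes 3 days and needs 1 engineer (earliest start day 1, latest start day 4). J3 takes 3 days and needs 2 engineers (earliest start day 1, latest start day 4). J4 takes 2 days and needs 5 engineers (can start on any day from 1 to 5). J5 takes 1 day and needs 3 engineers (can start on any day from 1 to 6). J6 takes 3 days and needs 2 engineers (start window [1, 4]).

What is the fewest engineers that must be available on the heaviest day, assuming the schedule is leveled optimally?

8

Early-start (J1@1, J2@1, J3@1, J4@1, J5@1, J6@1) gives peak 18: d1:18  d2:15  d3:10  d4:0  d5:0  d6:0.
Shift J4→4, J5→6, J6→4.
Schedule J1@1, J2@1, J3@1, J4@4, J5@6, J6@4: d1:8  d2:8  d3:8  d4:7  d5:7  d6:5 — peak 8.
Total engineer-days = 43 over 6 days ⇒ peak ≥ ⌈43/6⌉ = 8, so 8 is optimal.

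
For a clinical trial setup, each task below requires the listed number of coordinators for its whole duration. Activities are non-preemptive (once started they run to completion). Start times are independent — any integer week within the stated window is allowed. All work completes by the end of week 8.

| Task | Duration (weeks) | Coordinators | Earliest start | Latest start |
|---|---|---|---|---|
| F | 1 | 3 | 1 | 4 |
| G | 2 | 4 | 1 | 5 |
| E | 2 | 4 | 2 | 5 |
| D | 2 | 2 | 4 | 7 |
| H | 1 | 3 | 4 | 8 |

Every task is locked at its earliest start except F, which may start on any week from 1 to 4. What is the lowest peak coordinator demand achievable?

8

F@1: w1:7  w2:8  w3:4  w4:5  w5:2  w6:0  w7:0  w8:0 → peak 8
F@2: w1:4  w2:11  w3:4  w4:5  w5:2  w6:0  w7:0  w8:0 → peak 11
F@3: w1:4  w2:8  w3:7  w4:5  w5:2  w6:0  w7:0  w8:0 → peak 8
F@4: w1:4  w2:8  w3:4  w4:8  w5:2  w6:0  w7:0  w8:0 → peak 8
Best is F@1, peak 8.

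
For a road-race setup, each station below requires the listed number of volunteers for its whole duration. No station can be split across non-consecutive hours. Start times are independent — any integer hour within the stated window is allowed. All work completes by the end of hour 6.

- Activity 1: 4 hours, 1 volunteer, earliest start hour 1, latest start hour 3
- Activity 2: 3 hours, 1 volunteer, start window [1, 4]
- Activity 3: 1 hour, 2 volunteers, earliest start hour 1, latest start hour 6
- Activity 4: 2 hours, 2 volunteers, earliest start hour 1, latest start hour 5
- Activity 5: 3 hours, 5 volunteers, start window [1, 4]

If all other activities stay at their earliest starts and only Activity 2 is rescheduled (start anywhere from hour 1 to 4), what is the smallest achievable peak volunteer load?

10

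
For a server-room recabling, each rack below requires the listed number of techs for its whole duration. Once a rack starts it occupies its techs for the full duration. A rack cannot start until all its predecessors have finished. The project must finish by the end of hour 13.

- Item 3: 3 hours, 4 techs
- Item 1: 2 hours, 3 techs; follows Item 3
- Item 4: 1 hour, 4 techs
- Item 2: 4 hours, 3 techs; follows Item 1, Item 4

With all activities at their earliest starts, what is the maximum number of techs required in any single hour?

8

Early-start schedule: Item 3@1, Item 1@4, Item 4@1, Item 2@6.
Load per hour: hour 1: 8, hour 2: 4, hour 3: 4, hour 4: 3, hour 5: 3, hour 6: 3, hour 7: 3, hour 8: 3, hour 9: 3, hour 10: 0, hour 11: 0, hour 12: 0, hour 13: 0.
Peak is 8.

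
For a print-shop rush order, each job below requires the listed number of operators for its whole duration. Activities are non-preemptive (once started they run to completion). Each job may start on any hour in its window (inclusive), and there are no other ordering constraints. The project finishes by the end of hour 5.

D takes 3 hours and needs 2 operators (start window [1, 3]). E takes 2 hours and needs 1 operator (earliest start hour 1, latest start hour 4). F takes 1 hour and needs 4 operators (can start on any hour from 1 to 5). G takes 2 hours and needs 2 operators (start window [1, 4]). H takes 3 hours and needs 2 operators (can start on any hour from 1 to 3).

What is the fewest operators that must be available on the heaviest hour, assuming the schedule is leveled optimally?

6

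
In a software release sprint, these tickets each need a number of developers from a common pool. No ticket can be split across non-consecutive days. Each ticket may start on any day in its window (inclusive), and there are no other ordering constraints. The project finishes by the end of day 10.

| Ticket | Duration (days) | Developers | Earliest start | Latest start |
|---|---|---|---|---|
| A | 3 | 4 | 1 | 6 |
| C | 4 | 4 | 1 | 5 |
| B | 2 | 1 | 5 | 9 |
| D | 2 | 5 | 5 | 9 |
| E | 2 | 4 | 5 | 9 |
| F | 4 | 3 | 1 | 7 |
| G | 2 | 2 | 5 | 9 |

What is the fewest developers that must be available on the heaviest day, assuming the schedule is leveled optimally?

Early-start (A@1, C@1, B@5, D@5, E@5, F@1, G@5) gives peak 12: d1:11  d2:11  d3:11  d4:7  d5:12  d6:12  d7:0  d8:0  d9:0  d10:0.
Shift E→7, F→7.
Schedule A@1, C@1, B@5, D@5, E@7, F@7, G@5: d1:8  d2:8  d3:8  d4:4  d5:8  d6:8  d7:7  d8:7  d9:3  d10:3 — peak 8.

8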